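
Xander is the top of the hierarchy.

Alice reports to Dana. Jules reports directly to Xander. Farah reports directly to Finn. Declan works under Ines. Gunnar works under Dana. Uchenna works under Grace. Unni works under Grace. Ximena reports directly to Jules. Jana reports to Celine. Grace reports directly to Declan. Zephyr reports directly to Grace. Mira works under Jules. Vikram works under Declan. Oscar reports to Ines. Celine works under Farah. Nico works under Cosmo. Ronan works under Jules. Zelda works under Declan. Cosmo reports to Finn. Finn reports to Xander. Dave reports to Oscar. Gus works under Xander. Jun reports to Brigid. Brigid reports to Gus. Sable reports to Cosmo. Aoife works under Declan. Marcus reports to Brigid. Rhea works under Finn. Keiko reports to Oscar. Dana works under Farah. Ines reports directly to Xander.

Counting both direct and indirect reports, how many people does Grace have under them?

Grace directly manages Zephyr, Unni, Uchenna. Zephyr has no reports. Unni has no reports. Uchenna has no reports. So Grace's organization is 3 direct reports plus everyone under them: 1 + 1 + 1 = 3.

3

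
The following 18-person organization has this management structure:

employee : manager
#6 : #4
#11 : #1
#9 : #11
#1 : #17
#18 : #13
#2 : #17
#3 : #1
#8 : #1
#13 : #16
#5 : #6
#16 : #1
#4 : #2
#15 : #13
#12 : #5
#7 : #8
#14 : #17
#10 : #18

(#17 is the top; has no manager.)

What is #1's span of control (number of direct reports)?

#1 directly manages #16, #3, #11, #8. That is 4 direct reports.

4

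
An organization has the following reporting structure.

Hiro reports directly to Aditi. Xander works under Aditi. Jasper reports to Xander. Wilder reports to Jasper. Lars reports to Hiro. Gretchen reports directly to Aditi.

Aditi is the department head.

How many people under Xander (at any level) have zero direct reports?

1

The only person in Xander's organization with no one reporting to them is Wilder. That is 1.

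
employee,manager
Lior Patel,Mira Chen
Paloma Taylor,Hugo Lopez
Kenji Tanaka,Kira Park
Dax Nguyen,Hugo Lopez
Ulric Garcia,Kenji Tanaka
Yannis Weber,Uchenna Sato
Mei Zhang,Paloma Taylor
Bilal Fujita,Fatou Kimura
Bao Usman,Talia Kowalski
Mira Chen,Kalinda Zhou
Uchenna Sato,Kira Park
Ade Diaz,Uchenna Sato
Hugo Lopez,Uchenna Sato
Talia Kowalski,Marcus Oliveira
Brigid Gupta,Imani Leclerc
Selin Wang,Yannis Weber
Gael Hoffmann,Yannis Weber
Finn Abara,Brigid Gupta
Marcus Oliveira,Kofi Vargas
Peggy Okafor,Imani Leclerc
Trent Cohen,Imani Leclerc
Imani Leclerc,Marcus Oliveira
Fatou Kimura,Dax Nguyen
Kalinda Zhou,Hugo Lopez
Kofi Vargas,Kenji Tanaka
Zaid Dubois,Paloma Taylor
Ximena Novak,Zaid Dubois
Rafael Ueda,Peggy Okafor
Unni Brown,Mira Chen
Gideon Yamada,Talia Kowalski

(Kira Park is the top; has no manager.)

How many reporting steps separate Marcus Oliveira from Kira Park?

Chain from Marcus Oliveira up to Kira Park: Marcus Oliveira → Kofi Vargas → Kenji Tanaka → Kira Park. That is 3 steps up, so Marcus Oliveira is 3 levels below Kira Park.

3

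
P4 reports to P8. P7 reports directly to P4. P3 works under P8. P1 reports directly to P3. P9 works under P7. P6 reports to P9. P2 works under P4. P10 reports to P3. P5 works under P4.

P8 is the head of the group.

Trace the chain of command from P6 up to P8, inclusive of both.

P6 -> P9 -> P7 -> P4 -> P8

P6 reports to P9. P9 reports to P7. P7 reports to P4. P4 reports to P8. P8 is at the top.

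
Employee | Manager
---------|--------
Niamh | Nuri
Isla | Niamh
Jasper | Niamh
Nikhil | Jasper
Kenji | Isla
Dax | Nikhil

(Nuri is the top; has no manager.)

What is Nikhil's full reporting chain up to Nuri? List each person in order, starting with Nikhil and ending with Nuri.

Nikhil -> Jasper -> Niamh -> Nuri

Nikhil reports to Jasper. Jasper reports to Niamh. Niamh reports to Nuri. Nuri is at the top.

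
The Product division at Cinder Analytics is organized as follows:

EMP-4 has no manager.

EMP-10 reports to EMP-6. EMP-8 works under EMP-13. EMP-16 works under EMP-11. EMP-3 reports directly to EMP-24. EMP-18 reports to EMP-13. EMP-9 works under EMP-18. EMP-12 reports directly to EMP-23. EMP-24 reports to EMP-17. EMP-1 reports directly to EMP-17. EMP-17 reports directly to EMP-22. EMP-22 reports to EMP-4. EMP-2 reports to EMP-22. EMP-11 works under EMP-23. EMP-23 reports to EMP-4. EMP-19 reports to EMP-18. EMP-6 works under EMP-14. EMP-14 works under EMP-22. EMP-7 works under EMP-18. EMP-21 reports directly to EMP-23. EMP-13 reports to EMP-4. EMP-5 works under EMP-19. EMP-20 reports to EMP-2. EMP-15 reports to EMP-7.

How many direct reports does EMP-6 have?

EMP-6 directly manages EMP-10. That is 1 direct report.

1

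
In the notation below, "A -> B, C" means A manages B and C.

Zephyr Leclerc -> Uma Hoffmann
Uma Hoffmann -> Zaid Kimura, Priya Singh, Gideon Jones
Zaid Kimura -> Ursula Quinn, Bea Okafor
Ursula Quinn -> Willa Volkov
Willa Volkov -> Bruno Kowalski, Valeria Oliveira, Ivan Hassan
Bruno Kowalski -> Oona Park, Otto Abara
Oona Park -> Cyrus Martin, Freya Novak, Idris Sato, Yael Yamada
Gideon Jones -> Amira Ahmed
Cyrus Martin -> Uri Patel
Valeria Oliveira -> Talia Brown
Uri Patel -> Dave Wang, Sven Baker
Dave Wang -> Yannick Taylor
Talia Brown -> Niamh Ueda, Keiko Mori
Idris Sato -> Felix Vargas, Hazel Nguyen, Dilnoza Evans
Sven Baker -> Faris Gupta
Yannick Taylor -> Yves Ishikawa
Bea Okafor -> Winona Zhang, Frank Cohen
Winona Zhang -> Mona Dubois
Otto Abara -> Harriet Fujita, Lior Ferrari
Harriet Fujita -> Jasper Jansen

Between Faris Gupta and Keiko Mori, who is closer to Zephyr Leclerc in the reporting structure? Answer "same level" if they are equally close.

Faris Gupta is 10 levels below Zephyr Leclerc; Keiko Mori is 7. Keiko Mori is higher.

Keiko Mori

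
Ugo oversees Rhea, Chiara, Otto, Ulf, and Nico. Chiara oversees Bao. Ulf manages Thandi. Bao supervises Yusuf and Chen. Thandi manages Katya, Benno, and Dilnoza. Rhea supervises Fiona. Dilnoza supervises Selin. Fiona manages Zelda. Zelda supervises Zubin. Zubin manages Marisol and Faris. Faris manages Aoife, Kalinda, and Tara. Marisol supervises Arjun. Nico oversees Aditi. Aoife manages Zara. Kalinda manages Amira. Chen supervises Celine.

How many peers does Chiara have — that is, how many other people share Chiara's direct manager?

4

Chiara reports to Ugo. Ugo's other direct reports are Ulf, Rhea, Otto, Nico — 4 peers.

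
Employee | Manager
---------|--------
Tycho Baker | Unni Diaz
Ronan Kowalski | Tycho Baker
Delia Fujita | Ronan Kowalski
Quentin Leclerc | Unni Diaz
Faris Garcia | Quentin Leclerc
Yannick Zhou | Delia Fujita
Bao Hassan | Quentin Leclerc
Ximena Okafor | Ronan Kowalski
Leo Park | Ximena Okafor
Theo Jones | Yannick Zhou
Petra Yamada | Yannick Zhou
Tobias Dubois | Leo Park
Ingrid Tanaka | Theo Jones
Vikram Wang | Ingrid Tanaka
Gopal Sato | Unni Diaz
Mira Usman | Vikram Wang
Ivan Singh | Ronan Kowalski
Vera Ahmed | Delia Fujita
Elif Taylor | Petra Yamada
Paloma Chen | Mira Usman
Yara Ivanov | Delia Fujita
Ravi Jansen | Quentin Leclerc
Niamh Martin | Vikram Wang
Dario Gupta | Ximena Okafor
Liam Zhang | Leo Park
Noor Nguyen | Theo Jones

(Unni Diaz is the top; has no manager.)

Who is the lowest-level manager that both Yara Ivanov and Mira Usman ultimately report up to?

Delia Fujita

Yara Ivanov's chain of managers is Delia Fujita, Ronan Kowalski, Tycho Baker, Unni Diaz. Mira Usman's chain of managers is Vikram Wang, Ingrid Tanaka, Theo Jones, Yannick Zhou, Delia Fujita, Ronan Kowalski, Tycho Baker, Unni Diaz. The first manager that appears in both chains is Delia Fujita.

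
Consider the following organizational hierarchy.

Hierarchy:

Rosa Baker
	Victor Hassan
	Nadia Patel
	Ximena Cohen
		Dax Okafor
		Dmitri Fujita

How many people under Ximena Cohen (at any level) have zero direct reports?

The people in Ximena Cohen's organization with no one reporting to them are Dmitri Fujita, Dax Okafor. That is 2.

2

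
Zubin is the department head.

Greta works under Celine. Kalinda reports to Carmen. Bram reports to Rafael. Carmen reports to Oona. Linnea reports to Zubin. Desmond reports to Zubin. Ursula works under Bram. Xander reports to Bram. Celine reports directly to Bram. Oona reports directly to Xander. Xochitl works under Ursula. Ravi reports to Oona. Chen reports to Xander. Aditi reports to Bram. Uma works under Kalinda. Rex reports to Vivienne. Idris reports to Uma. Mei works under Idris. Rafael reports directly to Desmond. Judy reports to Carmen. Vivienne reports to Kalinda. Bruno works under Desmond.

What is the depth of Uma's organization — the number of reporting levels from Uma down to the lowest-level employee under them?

2

The longest chain under Uma runs Uma → Idris → Mei, which is 2 levels below Uma.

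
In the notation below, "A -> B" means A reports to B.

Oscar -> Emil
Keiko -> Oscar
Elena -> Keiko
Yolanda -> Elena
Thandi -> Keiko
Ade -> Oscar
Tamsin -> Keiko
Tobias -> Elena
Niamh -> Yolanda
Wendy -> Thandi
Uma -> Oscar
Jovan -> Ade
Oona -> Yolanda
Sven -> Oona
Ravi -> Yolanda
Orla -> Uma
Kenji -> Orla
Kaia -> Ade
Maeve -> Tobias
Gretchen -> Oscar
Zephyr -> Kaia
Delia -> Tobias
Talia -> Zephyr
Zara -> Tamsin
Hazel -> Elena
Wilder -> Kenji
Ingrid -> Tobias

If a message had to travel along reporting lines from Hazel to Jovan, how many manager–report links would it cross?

Hazel is 3 levels below Oscar, and Jovan is 2 levels below Oscar (their lowest common manager). The shortest path runs up from Hazel to Oscar and back down to Jovan: 3 + 2 = 5 links.

5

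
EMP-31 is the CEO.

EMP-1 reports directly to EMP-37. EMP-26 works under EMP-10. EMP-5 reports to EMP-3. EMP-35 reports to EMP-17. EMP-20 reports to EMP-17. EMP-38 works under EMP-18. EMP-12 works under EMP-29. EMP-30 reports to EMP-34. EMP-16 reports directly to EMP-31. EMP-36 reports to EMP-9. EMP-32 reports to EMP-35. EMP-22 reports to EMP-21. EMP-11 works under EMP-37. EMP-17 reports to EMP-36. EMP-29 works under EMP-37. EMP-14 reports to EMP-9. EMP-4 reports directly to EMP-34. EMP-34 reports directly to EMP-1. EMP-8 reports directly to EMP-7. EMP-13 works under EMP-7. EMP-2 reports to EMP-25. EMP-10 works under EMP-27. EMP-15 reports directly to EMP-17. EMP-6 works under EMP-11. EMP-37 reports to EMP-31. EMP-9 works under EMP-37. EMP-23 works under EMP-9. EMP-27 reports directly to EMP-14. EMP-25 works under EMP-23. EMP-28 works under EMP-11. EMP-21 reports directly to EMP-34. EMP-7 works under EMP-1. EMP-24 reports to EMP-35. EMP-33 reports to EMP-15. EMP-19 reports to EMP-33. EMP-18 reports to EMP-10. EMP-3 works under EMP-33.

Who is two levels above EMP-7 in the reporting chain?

EMP-37

EMP-7 reports to EMP-1, and EMP-1 reports to EMP-37. So EMP-7's skip-level manager is EMP-37.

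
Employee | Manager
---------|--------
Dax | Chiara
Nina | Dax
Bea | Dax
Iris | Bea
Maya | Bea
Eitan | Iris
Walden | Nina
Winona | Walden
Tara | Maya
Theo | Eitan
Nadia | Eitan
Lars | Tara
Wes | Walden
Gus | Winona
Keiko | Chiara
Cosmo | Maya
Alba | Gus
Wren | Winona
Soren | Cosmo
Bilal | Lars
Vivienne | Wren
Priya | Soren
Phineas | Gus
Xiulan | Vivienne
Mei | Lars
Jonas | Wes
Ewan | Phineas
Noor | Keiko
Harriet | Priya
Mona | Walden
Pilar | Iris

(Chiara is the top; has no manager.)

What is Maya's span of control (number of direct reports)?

Maya directly manages Tara, Cosmo. That is 2 direct reports.

2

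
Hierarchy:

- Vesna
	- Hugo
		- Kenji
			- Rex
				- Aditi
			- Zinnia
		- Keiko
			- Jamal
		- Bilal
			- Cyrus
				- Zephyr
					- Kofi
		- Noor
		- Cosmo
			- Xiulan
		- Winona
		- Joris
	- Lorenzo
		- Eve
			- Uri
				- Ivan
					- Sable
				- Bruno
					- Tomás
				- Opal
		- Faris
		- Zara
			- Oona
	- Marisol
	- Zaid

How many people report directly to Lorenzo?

Lorenzo directly manages Eve, Faris, Zara. That is 3 direct reports.

3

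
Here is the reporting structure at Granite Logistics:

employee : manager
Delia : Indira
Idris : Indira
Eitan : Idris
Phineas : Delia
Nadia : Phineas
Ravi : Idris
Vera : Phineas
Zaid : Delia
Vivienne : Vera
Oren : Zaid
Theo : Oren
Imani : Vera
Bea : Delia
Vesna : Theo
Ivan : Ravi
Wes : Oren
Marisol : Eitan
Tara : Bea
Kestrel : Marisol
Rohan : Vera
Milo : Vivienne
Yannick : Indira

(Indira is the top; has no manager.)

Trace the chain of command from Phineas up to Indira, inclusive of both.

Phineas reports to Delia. Delia reports to Indira. Indira is at the top.

Phineas -> Delia -> Indira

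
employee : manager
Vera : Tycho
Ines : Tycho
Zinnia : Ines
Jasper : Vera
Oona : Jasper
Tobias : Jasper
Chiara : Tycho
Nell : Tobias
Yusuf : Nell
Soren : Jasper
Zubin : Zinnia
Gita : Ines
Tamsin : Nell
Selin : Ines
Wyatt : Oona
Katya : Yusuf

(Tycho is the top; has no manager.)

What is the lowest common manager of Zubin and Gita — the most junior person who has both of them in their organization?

Ines

Zubin's chain of managers is Zinnia, Ines, Tycho. Gita's chain of managers is Ines, Tycho. The first manager that appears in both chains is Ines.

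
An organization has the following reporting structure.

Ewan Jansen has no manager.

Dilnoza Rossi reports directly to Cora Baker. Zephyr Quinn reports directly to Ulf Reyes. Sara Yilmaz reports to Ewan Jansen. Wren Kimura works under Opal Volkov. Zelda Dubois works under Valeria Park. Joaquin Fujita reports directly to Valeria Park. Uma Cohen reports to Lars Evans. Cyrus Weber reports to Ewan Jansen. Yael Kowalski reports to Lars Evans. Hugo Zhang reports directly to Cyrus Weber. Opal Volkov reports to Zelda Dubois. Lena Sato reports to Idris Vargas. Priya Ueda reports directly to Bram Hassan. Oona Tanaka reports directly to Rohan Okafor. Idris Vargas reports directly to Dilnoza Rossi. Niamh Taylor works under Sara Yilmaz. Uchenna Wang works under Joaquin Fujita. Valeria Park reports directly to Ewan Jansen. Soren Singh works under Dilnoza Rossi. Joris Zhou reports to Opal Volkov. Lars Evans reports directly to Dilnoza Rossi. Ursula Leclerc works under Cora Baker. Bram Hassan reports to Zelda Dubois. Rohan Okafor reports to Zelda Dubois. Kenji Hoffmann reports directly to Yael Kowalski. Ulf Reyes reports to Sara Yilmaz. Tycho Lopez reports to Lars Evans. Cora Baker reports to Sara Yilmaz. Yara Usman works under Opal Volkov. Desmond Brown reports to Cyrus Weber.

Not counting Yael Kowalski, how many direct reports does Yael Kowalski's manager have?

Yael Kowalski reports to Lars Evans. Lars Evans's other direct reports are Tycho Lopez, Uma Cohen — 2 peers.

2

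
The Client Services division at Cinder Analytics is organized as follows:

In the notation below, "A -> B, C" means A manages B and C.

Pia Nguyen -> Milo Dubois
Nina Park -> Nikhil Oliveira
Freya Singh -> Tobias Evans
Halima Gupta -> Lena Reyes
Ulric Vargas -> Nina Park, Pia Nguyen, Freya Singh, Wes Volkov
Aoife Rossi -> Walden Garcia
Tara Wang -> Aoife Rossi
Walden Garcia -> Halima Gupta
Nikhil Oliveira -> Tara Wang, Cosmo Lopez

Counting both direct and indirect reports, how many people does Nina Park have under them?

7

Nina Park directly manages Nikhil Oliveira. Under Nikhil Oliveira: Cosmo Lopez, Tara Wang, Aoife Rossi, Walden Garcia, Halima Gupta, Lena Reyes (6). That's 7 in total.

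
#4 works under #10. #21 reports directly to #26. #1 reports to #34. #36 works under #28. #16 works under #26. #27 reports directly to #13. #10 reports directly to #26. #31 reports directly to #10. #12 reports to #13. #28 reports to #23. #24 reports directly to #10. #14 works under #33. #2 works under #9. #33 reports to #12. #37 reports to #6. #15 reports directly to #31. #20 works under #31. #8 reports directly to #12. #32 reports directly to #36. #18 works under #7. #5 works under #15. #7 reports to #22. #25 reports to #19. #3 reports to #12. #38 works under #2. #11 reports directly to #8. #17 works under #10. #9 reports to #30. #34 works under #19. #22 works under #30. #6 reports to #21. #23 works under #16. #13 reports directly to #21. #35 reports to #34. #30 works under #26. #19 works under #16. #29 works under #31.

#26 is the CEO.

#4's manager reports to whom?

#4 reports to #10, and #10 reports to #26. So #4's skip-level manager is #26.

#26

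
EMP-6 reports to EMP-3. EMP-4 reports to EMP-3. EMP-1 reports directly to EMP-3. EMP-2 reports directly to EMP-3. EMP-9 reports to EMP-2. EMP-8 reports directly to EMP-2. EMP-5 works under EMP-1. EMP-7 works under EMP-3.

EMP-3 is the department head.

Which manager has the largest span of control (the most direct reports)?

Direct-report counts: EMP-3 has 5; EMP-1 has 1; EMP-2 has 2. The largest is 5, held by EMP-3.

EMP-3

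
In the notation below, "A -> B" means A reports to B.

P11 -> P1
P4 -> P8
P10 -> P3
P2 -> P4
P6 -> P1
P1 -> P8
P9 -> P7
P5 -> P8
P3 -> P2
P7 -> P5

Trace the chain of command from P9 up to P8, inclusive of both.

P9 -> P7 -> P5 -> P8

P9 reports to P7. P7 reports to P5. P5 reports to P8. P8 is at the top.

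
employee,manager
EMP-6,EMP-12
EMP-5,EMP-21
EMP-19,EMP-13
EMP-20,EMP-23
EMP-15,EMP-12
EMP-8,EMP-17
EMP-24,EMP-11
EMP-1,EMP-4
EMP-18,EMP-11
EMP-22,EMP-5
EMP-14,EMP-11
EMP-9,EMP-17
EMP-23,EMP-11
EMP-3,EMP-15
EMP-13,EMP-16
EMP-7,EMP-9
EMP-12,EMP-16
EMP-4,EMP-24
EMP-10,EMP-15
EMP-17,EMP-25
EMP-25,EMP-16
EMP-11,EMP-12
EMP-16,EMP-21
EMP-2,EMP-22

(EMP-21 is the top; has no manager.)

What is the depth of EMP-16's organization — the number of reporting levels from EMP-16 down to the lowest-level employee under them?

The longest chain under EMP-16 runs EMP-16 → EMP-12 → EMP-11 → EMP-24 → EMP-4 → EMP-1, which is 5 levels below EMP-16.

5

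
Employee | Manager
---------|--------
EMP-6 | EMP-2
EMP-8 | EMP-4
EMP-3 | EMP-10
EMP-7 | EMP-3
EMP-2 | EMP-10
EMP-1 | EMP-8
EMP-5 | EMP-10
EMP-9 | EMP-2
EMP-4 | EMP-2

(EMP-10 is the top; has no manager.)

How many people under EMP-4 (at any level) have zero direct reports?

The only person in EMP-4's organization with no one reporting to them is EMP-1. That is 1.

1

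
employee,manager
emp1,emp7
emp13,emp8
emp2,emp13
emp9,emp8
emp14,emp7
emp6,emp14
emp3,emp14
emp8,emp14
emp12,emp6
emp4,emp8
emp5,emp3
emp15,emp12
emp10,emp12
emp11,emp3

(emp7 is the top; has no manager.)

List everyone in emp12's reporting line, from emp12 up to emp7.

emp12 -> emp6 -> emp14 -> emp7

emp12 reports to emp6. emp6 reports to emp14. emp14 reports to emp7. emp7 is at the top.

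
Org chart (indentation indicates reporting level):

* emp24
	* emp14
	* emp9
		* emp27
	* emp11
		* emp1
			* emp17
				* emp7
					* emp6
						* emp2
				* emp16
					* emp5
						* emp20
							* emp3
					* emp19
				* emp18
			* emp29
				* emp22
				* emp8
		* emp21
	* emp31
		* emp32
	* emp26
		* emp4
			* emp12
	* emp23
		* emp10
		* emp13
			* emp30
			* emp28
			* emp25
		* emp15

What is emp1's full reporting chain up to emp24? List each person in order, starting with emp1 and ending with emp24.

emp1 reports to emp11. emp11 reports to emp24. emp24 is at the top.

emp1 -> emp11 -> emp24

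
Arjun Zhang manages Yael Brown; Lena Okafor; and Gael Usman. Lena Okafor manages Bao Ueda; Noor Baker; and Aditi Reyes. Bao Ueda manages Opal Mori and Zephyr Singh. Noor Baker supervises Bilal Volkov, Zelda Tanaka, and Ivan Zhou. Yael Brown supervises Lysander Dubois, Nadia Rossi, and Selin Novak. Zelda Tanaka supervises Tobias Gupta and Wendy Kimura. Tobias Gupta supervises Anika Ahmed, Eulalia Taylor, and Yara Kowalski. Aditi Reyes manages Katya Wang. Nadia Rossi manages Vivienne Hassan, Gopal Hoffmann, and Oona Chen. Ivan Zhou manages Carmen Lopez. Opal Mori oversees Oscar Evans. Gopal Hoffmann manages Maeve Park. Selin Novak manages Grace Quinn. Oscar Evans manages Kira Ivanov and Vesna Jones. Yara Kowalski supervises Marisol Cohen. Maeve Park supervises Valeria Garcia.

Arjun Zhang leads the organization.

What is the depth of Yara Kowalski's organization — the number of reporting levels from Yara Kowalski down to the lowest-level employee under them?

1

The longest chain under Yara Kowalski runs Yara Kowalski → Marisol Cohen, which is 1 level below Yara Kowalski.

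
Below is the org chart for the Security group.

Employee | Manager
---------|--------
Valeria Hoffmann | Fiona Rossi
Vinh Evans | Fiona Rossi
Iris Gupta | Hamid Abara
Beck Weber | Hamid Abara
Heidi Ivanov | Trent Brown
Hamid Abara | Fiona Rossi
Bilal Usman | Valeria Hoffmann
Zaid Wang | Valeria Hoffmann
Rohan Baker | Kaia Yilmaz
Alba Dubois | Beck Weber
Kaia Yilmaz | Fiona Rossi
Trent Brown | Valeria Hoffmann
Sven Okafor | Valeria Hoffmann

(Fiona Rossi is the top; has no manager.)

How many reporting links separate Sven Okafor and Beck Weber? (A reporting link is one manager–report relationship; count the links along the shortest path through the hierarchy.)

4

Sven Okafor is 2 levels below Fiona Rossi, and Beck Weber is 2 levels below Fiona Rossi (their lowest common manager). The shortest path runs up from Sven Okafor to Fiona Rossi and back down to Beck Weber: 2 + 2 = 4 links.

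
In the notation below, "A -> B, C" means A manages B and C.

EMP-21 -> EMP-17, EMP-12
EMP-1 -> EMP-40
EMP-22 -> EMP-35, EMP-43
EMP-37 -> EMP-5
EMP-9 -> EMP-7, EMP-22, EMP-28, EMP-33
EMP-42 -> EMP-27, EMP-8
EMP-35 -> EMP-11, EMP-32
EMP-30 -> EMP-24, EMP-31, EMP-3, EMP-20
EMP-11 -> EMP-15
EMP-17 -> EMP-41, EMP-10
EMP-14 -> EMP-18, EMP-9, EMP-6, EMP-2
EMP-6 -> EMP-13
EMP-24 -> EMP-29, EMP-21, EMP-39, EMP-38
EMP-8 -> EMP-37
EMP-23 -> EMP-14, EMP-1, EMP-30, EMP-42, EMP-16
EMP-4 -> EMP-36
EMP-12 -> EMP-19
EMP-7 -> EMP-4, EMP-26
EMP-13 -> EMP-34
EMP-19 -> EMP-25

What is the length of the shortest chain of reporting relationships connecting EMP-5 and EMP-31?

6

EMP-5 is 4 levels below EMP-23, and EMP-31 is 2 levels below EMP-23 (their lowest common manager). The shortest path runs up from EMP-5 to EMP-23 and back down to EMP-31: 4 + 2 = 6 links.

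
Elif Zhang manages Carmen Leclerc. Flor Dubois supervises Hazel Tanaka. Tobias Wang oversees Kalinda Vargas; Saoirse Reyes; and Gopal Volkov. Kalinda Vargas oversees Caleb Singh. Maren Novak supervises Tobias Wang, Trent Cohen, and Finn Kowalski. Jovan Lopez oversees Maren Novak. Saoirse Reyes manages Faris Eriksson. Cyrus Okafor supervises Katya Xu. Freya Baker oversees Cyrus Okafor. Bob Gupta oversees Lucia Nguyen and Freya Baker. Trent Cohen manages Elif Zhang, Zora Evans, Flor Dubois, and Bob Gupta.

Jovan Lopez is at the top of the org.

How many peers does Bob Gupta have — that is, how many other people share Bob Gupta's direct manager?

3

Bob Gupta reports to Trent Cohen. Trent Cohen's other direct reports are Elif Zhang, Zora Evans, Flor Dubois — 3 peers.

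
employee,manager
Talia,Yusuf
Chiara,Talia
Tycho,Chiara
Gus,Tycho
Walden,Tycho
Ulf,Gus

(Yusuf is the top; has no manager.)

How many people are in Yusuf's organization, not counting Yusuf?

Yusuf directly manages Talia. Under Talia: Chiara, Tycho, Walden, Gus, Ulf (5). That's 6 in total.

6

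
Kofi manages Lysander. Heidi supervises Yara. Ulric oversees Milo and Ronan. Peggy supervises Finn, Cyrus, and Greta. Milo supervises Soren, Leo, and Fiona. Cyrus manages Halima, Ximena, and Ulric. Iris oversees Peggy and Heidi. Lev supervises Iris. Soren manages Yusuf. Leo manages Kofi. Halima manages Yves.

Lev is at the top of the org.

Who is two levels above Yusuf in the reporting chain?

Milo

Yusuf reports to Soren, and Soren reports to Milo. So Yusuf's skip-level manager is Milo.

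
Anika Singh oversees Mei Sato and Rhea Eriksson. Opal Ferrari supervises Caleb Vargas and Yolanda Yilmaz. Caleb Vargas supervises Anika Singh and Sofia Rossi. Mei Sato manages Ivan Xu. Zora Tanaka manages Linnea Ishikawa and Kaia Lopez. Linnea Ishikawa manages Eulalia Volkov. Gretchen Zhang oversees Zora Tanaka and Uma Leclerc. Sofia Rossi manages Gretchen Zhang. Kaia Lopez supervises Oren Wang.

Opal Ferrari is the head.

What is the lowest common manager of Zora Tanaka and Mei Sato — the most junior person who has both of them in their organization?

Caleb Vargas

Zora Tanaka's chain of managers is Gretchen Zhang, Sofia Rossi, Caleb Vargas, Opal Ferrari. Mei Sato's chain of managers is Anika Singh, Caleb Vargas, Opal Ferrari. The first manager that appears in both chains is Caleb Vargas.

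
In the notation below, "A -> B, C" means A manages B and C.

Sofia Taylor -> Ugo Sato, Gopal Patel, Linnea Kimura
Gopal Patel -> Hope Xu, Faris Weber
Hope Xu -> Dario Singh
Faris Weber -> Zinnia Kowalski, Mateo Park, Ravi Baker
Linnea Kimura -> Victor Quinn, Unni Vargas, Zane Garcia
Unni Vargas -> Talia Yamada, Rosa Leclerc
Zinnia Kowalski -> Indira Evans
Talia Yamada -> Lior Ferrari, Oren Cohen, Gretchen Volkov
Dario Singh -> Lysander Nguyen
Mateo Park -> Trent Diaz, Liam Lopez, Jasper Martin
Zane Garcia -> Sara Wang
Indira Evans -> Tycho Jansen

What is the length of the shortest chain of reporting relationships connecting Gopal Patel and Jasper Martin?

3

Jasper Martin is in Gopal Patel's organization: the chain from Jasper Martin up to Gopal Patel is Jasper Martin → Mateo Park → Faris Weber → Gopal Patel, which is 3 links.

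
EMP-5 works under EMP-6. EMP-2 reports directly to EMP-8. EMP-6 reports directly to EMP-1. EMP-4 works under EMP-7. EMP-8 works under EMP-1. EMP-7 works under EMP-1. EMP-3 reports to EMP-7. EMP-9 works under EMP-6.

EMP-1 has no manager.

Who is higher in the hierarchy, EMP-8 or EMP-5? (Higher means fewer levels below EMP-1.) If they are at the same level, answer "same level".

EMP-8 is 1 level below EMP-1; EMP-5 is 2. EMP-8 is higher.

EMP-8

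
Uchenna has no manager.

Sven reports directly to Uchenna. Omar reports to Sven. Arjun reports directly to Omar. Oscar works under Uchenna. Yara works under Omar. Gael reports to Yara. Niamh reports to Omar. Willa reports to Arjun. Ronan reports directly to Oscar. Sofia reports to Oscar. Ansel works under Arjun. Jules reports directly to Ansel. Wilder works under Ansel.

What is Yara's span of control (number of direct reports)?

1

Yara directly manages Gael. That is 1 direct report.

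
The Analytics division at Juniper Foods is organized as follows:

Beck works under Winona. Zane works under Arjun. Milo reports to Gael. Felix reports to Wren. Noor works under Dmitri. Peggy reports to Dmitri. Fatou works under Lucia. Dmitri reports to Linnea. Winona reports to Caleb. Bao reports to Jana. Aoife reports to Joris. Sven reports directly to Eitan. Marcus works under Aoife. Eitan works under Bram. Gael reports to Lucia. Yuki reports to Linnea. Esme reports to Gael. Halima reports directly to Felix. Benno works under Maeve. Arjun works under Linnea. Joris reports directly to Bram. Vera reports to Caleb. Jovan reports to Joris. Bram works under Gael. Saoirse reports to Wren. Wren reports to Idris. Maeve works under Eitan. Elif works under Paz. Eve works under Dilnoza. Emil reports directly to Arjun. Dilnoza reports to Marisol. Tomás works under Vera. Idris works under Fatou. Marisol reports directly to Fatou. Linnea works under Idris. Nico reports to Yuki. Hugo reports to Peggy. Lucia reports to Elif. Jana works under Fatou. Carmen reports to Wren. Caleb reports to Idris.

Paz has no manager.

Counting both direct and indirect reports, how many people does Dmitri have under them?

3

Dmitri directly manages Noor, Peggy. Noor has no reports. Under Peggy: Hugo (1). So Dmitri's organization is 2 direct reports plus everyone under them: 1 + 2 = 3.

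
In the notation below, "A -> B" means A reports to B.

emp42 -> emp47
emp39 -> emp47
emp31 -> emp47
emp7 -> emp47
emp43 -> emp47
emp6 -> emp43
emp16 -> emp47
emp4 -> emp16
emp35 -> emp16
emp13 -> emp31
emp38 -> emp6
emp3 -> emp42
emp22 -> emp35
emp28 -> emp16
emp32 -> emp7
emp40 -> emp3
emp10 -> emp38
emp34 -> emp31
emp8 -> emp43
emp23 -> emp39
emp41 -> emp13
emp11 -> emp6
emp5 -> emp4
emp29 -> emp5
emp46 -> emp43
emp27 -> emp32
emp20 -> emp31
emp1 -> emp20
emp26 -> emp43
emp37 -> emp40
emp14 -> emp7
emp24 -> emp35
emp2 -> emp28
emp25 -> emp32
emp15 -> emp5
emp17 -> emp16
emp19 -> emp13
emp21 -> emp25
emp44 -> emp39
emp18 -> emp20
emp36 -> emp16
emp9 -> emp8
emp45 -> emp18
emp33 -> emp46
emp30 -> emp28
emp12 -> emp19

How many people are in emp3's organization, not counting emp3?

emp3 directly manages emp40. Under emp40: emp37 (1). That's 2 in total.

2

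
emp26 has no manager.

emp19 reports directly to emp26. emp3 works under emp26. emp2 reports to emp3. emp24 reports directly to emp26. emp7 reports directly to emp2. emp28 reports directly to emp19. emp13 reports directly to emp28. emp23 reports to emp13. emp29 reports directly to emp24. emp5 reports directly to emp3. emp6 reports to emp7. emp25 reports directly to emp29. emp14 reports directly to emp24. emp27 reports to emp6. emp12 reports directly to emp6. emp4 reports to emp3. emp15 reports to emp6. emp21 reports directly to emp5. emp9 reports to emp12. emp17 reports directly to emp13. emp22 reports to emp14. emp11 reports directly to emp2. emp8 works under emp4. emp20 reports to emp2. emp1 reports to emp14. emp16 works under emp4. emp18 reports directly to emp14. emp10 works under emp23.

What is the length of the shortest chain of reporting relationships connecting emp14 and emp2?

4

emp14 is 2 levels below emp26, and emp2 is 2 levels below emp26 (their lowest common manager). The shortest path runs up from emp14 to emp26 and back down to emp2: 2 + 2 = 4 links.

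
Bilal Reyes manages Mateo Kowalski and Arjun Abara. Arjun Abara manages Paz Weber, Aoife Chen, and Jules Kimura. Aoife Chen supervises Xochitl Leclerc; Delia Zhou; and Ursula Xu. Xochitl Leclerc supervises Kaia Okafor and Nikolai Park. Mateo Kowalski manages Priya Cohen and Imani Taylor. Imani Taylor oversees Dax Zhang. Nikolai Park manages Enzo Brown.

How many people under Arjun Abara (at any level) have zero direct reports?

6

The people in Arjun Abara's organization with no one reporting to them are Paz Weber, Jules Kimura, Ursula Xu, Delia Zhou, Enzo Brown, Kaia Okafor. That is 6.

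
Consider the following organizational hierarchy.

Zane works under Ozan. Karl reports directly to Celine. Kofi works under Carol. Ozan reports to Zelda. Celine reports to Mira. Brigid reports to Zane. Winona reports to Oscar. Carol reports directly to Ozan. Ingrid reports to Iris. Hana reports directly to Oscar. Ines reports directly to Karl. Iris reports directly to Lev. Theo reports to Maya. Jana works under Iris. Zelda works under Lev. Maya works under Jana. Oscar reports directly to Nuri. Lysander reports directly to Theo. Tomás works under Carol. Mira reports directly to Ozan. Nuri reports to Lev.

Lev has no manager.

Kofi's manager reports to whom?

Ozan

Kofi reports to Carol, and Carol reports to Ozan. So Kofi's skip-level manager is Ozan.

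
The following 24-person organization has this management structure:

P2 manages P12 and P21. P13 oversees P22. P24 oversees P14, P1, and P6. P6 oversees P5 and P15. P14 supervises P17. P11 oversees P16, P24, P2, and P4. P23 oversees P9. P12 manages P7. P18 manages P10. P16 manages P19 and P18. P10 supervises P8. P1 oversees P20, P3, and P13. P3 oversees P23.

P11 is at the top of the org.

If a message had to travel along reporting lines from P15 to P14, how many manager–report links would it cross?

3

P15 is 2 levels below P24, and P14 is 1 level below P24 (their lowest common manager). The shortest path runs up from P15 to P24 and back down to P14: 2 + 1 = 3 links.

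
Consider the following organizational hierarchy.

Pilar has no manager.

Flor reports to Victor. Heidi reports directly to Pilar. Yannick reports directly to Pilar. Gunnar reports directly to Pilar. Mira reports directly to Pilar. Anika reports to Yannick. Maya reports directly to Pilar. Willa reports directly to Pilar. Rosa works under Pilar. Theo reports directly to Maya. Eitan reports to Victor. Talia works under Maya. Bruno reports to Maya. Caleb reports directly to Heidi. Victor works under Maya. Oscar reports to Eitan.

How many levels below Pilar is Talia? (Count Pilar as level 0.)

2

Chain from Talia up to Pilar: Talia → Maya → Pilar. That is 2 steps up, so Talia is 2 levels below Pilar.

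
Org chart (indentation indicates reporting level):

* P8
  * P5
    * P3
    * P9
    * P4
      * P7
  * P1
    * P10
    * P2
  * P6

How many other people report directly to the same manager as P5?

P5 reports to P8. P8's other direct reports are P1, P6 — 2 peers.

2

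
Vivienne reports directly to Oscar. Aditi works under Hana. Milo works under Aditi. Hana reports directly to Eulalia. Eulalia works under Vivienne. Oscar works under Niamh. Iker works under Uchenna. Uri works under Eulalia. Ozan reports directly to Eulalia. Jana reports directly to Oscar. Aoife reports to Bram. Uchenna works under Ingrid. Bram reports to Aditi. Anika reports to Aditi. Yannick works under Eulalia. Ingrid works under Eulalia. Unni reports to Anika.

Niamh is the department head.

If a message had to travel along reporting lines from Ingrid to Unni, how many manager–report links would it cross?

5

Ingrid is 1 level below Eulalia, and Unni is 4 levels below Eulalia (their lowest common manager). The shortest path runs up from Ingrid to Eulalia and back down to Unni: 1 + 4 = 5 links.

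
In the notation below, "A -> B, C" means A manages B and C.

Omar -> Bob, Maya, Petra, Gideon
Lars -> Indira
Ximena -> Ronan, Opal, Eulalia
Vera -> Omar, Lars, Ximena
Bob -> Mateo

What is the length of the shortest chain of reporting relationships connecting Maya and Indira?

4

Maya is 2 levels below Vera, and Indira is 2 levels below Vera (their lowest common manager). The shortest path runs up from Maya to Vera and back down to Indira: 2 + 2 = 4 links.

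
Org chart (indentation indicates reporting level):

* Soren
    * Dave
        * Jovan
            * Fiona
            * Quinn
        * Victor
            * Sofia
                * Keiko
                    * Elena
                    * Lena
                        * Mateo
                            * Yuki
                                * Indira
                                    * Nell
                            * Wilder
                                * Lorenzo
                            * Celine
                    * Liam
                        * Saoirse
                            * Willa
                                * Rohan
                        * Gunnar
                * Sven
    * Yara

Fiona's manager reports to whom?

Dave

Fiona reports to Jovan, and Jovan reports to Dave. So Fiona's skip-level manager is Dave.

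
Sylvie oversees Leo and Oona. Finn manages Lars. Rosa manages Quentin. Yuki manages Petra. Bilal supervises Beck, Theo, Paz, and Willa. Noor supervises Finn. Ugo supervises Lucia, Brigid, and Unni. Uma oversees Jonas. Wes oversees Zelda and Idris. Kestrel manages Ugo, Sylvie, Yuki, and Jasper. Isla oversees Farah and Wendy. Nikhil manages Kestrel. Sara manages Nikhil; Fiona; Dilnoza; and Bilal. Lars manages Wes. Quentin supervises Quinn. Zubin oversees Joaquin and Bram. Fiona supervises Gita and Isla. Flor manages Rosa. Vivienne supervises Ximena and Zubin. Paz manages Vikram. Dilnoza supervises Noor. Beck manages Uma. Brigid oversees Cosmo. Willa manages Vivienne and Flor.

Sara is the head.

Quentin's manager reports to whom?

Flor

Quentin reports to Rosa, and Rosa reports to Flor. So Quentin's skip-level manager is Flor.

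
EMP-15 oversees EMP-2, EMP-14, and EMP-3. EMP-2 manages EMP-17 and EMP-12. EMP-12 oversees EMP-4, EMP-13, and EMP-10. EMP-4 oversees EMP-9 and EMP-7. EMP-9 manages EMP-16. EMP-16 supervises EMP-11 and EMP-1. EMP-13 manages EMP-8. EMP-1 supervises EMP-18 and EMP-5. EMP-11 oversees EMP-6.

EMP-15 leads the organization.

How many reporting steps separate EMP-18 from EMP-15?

7

Chain from EMP-18 up to EMP-15: EMP-18 → EMP-1 → EMP-16 → EMP-9 → EMP-4 → EMP-12 → EMP-2 → EMP-15. That is 7 steps up, so EMP-18 is 7 levels below EMP-15.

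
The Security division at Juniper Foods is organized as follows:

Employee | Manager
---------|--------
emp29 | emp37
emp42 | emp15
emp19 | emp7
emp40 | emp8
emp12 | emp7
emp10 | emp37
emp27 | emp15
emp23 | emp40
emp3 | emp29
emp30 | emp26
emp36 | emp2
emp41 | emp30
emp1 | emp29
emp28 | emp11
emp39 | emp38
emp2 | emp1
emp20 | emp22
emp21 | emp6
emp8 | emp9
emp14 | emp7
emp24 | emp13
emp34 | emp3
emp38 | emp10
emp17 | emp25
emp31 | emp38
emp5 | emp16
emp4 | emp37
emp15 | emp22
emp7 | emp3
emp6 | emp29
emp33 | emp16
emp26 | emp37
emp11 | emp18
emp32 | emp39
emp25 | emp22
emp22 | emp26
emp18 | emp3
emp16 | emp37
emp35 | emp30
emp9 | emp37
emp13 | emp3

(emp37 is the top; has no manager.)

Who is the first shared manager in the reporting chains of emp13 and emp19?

emp3

emp13's chain of managers is emp3, emp29, emp37. emp19's chain of managers is emp7, emp3, emp29, emp37. The first manager that appears in both chains is emp3.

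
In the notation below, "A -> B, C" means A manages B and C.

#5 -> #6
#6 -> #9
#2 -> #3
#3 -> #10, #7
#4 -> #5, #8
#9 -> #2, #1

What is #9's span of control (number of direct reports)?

#9 directly manages #2, #1. That is 2 direct reports.

2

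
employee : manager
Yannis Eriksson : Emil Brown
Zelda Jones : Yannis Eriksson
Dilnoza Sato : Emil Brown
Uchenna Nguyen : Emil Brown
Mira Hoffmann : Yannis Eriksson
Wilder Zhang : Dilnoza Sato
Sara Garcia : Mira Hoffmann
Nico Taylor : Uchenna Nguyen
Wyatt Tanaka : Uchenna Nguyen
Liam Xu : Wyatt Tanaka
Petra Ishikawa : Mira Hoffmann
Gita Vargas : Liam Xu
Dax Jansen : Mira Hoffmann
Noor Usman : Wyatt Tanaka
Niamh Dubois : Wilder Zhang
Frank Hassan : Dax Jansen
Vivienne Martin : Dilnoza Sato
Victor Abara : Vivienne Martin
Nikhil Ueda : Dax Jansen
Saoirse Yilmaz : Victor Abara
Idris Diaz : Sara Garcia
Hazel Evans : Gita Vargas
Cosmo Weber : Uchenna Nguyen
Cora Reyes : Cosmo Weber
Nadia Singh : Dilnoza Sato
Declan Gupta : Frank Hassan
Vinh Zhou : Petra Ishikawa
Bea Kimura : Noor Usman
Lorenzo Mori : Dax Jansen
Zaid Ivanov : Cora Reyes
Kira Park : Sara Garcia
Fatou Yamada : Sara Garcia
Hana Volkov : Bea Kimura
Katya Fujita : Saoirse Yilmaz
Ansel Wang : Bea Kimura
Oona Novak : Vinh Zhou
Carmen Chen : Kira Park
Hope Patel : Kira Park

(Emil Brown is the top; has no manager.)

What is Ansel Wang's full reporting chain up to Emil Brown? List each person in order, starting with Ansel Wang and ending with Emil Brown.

Ansel Wang reports to Bea Kimura. Bea Kimura reports to Noor Usman. Noor Usman reports to Wyatt Tanaka. Wyatt Tanaka reports to Uchenna Nguyen. Uchenna Nguyen reports to Emil Brown. Emil Brown is at the top.

Ansel Wang -> Bea Kimura -> Noor Usman -> Wyatt Tanaka -> Uchenna Nguyen -> Emil Brown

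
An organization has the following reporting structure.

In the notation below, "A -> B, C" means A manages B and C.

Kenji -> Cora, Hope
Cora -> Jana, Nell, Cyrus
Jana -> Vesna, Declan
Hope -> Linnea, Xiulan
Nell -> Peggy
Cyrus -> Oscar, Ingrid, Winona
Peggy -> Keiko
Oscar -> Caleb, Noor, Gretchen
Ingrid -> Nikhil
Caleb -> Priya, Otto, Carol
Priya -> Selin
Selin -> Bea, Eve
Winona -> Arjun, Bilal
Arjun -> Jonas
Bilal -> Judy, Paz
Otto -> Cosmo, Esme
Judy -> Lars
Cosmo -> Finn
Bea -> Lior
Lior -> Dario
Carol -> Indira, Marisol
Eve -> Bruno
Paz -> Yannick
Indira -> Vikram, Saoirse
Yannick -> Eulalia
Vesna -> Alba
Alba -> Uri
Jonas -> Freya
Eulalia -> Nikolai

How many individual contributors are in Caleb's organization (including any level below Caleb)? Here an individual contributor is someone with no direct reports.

The people in Caleb's organization with no one reporting to them are Marisol, Saoirse, Vikram, Esme, Finn, Bruno, Dario. That is 7.

7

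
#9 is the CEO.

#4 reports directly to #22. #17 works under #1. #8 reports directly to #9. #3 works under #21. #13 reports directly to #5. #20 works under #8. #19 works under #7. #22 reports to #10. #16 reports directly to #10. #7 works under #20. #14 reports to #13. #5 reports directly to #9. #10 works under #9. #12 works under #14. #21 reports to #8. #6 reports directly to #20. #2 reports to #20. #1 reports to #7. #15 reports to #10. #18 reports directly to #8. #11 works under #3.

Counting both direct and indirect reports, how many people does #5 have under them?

3

#5 directly manages #13. Under #13: #14, #12 (2). That's 3 in total.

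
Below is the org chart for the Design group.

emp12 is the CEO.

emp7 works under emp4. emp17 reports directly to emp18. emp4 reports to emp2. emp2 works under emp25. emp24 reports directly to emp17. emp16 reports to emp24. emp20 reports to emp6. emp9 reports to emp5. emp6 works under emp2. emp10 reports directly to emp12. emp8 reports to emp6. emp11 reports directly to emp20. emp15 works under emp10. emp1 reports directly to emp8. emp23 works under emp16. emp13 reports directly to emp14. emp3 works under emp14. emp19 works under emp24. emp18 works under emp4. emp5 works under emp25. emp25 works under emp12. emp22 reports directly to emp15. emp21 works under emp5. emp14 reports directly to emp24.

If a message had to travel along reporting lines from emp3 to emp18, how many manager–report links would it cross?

emp3 is in emp18's organization: the chain from emp3 up to emp18 is emp3 → emp14 → emp24 → emp17 → emp18, which is 4 links.

4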